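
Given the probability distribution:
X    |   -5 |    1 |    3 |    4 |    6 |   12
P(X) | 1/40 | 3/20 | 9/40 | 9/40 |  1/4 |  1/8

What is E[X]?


E[X] = Σ x·P(X=x)
= (-5)×(1/40) + (1)×(3/20) + (3)×(9/40) + (4)×(9/40) + (6)×(1/4) + (12)×(1/8)
= 23/5

E[X] = 23/5


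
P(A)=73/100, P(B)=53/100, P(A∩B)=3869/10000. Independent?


P(A)×P(B) = 3869/10000
P(A∩B) = 3869/10000
Equal ✓ → Independent

Yes, independent


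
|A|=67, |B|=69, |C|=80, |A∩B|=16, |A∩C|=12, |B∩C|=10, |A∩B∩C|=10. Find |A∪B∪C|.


|A∪B∪C| = 67+69+80-16-12-10+10 = 188

|A∪B∪C| = 188


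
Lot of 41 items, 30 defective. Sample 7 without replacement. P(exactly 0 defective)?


Hypergeometric: C(30,0)×C(11,7)/C(41,7)
= 1×330/22481940 = 11/749398

P(X=0) = 11/749398 ≈ 0.00%


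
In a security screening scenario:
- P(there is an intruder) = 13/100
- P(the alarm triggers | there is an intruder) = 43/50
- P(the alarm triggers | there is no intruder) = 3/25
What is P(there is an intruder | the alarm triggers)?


Using Bayes' theorem:
P(A|B) = P(B|A)·P(A) / P(B)

P(the alarm triggers) = 43/50 × 13/100 + 3/25 × 87/100
= 559/5000 + 261/2500 = 1081/5000

P(there is an intruder|the alarm triggers) = (559/5000) / (1081/5000) = 559/1081

P(there is an intruder|the alarm triggers) = 559/1081 ≈ 51.71%


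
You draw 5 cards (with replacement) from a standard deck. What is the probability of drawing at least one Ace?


P(not a Ace) = 48/52 = 12/13
P(none in 5 draws) = (12/13)^5 = 248832/371293
P(≥1 Ace) = 1 - 248832/371293 = 122461/371293

P = 122461/371293 ≈ 32.98%


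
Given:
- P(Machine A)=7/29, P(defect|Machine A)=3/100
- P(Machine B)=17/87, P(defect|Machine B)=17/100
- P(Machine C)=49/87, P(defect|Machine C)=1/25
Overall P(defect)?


P(B) = Σ P(B|Aᵢ)×P(Aᵢ)
  3/100×7/29 = 21/2900
  17/100×17/87 = 289/8700
  1/25×49/87 = 49/2175
Sum = 137/2175

P(defect) = 137/2175 ≈ 6.30%


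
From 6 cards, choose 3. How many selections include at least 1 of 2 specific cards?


Complement: C(6,3) - C(4,3) = 20 - 4 = 16

16


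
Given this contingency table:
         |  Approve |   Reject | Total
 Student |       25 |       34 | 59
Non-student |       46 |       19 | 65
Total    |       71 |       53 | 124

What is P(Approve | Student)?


P(Approve | Student) = 25/(25+34) = 25/59

P(Approve|Student) = 25/59 ≈ 42.37%


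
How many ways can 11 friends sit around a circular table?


Circular arrangements of 11 distinct objects: fix one position to break rotational symmetry.
(n-1)! = 10! = 3628800

3628800


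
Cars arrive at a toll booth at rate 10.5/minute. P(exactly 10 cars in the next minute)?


Poisson(λ=10.5): P(X=10) = e^(-λ)×λ^k/k!
= e^(-10.5) × 10.5^10 / 10!
≈ 2.753644935e-05 × 16288946267.8 / 3628800 ≈ 0.123606

P(X=10) ≈ 0.123606 ≈ 12.36%


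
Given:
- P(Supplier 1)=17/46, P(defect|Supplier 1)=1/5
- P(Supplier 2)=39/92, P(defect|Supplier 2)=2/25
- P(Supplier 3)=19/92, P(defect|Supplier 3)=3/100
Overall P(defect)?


P(B) = Σ P(B|Aᵢ)×P(Aᵢ)
  1/5×17/46 = 17/230
  2/25×39/92 = 39/1150
  3/100×19/92 = 57/9200
Sum = 1049/9200

P(defect) = 1049/9200 ≈ 11.40%


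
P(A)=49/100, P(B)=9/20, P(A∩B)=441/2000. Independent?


P(A)×P(B) = 441/2000
P(A∩B) = 441/2000
Equal ✓ → Independent

Yes, independent


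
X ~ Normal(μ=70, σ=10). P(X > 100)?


z = (100-70)/10 = 3.0
P(X > 100) = 1 - P(Z ≤ 3.0) = 1 - 0.9987 = 0.0013

P(X > 100) ≈ 0.0013


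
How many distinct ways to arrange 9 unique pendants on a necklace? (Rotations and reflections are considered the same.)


Free circular arrangements: rotations and reflections both identified.
(n-1)!/2 = 8!/2 = 40320/2 = 20160

20160


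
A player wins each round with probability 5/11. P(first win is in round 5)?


Geometric: P(X=5) = (1-p)^(k-1)×p = (6/11)^4×5/11 = 6480/161051

P(X=5) = 6480/161051 ≈ 4.02%


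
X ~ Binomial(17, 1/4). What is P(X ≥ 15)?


P(X ≥ 15) = Σ P(X=i) for i=15..17
P(X=15) = 153/2147483648
P(X=16) = 51/17179869184
P(X=17) = 1/17179869184
Sum = 319/4294967296

P(X ≥ 15) = 319/4294967296 ≈ 0.00%


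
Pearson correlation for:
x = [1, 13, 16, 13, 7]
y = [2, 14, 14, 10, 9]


n=5, Σx=50, Σy=49, Σxy=601, Σx²=644, Σy²=577
r = (5×601 - 50×49)/√((5×644 - 50²)(5×577 - 49²))
= 555/√(720×484) = 555/√348480 ≈ 555/590.3219 ≈ 0.9402

r ≈ 0.9402


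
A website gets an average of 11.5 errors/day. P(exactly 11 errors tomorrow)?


Poisson(λ=11.5): P(X=11) = e^(-λ)×λ^k/k!
= e^(-11.5) × 11.5^11 / 11!
≈ 1.01300936e-05 × 465239139606 / 39916800 ≈ 0.118068

P(X=11) ≈ 0.118068 ≈ 11.81%


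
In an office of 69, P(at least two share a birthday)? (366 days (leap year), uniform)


P(all different) = Π(366-i)/366 for i=0..68
= 0.001057
P(match) = 1 - 0.001057 = 0.998943

P ≈ 0.9989 ≈ 99.89%


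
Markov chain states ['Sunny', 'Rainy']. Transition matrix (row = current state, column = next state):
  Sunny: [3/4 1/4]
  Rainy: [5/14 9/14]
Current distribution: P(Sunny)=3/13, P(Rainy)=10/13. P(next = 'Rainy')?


P(next=Rainy) = Σᵢ P(now=i)×P(i→Rainy)
= 3/13×1/4 + 10/13×9/14
= 3/52 + 45/91 = 201/364

P = 201/364 ≈ 0.5522


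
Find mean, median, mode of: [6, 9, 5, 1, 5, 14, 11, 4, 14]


Sorted: [1, 4, 5, 5, 6, 9, 11, 14, 14]
Mean = 69/9 = 23/3
Median = 6
Freq: {6: 1, 9: 1, 5: 2, 1: 1, 14: 2, 11: 1, 4: 1}
Mode: [5, 14]

Mean=23/3, Median=6, Mode=[5, 14]


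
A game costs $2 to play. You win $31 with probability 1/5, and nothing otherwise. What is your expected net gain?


E[gain] = (31-2)×1/5 + (-2)×4/5
= 29/5 - 8/5 = 21/5

Expected net gain = $21/5 ≈ $4.20


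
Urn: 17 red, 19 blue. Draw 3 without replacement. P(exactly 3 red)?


Hypergeometric: C(17,3)×C(19,0)/C(36,3)
= 680×1/7140 = 2/21

P(X=3) = 2/21 ≈ 9.52%


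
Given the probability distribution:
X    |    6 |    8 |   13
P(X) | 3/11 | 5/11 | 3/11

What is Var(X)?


E[X] = 97/11
E[X²] = 85
Var(X) = E[X²] - (E[X])² = 85 - 9409/121 = 876/121

Var(X) = 876/121 ≈ 7.2397


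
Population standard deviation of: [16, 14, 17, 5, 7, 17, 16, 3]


Mean = 95/8
  (16-95/8)²=1089/64
  (14-95/8)²=289/64
  (17-95/8)²=1681/64
  (5-95/8)²=3025/64
  (7-95/8)²=1521/64
  (17-95/8)²=1681/64
  (16-95/8)²=1089/64
  (3-95/8)²=5041/64
Σ(x-μ)² = 1927/8
σ² = (1927/8)/8 = 1927/64

σ = √(1927/64) ≈ 5.4872


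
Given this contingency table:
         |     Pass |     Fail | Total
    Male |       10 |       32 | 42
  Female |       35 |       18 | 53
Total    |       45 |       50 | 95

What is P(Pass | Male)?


P(Pass | Male) = 10/(10+32) = 10/42 = 5/21

P(Pass|Male) = 5/21 ≈ 23.81%


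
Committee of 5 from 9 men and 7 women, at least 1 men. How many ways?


Count by #men:
  1M,4W: C(9,1)×C(7,4)=315
  2M,3W: C(9,2)×C(7,3)=1260
  3M,2W: C(9,3)×C(7,2)=1764
  4M,1W: C(9,4)×C(7,1)=882
  5M,0W: C(9,5)×C(7,0)=126
Total = 4347

4347


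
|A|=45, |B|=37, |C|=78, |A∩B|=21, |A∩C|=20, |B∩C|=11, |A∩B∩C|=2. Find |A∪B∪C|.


|A∪B∪C| = 45+37+78-21-20-11+2 = 110

|A∪B∪C| = 110


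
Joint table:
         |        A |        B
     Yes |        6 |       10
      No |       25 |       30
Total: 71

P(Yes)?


P(Yes) = (6+10)/71 = 16/71

P(Yes) = 16/71 ≈ 22.54%


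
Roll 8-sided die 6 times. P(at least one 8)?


P(no 8)^6 = (7/8)^6 = 117649/262144
P(≥1) = 1 - 117649/262144 = 144495/262144

P = 144495/262144 ≈ 55.12%


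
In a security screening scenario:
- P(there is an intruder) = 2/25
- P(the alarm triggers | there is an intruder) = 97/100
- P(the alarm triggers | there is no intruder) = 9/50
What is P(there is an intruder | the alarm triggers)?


Using Bayes' theorem:
P(A|B) = P(B|A)·P(A) / P(B)

P(the alarm triggers) = 97/100 × 2/25 + 9/50 × 23/25
= 97/1250 + 207/1250 = 152/625

P(there is an intruder|the alarm triggers) = (97/1250) / (152/625) = 97/304

P(there is an intruder|the alarm triggers) = 97/304 ≈ 31.91%


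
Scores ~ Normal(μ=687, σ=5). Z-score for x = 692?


z = (x - μ)/σ = (692 - 687)/5 = 1.0

z = 1.0


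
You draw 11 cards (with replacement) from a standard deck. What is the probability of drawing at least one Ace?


P(not a Ace) = 48/52 = 12/13
P(none in 11 draws) = (12/13)^11 = 743008370688/1792160394037
P(≥1 Ace) = 1 - 743008370688/1792160394037 = 1049152023349/1792160394037

P = 1049152023349/1792160394037 ≈ 58.54%


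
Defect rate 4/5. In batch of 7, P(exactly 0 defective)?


Binomial: P(X=0) = C(7,0)×p^0×(1-p)^7
= 1 × 1 × 1/78125 = 1/78125

P(X=0) = 1/78125 ≈ 0.00%


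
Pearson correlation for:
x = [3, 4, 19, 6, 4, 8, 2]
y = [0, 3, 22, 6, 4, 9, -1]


n=7, Σx=46, Σy=43, Σxy=552, Σx²=506, Σy²=627
r = (7×552 - 46×43)/√((7×506 - 46²)(7×627 - 43²))
= 1886/√(1426×2540) = 1886/√3622040 ≈ 1886/1903.1658 ≈ 0.9910

r ≈ 0.9910


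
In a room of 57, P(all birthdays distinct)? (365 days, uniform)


P(all different) = Π(365-i)/365 for i=0..56
= (365/365)×(364/365)×...×(309/365)
= 0.009878

P ≈ 0.0099 ≈ 0.99%


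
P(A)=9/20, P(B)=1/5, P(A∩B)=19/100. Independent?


P(A)×P(B) = 9/100
P(A∩B) = 19/100
Not equal → NOT independent

No, not independent


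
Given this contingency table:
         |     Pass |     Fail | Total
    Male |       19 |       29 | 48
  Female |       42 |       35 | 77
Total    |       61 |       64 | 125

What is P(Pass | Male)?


P(Pass | Male) = 19/(19+29) = 19/48

P(Pass|Male) = 19/48 ≈ 39.58%


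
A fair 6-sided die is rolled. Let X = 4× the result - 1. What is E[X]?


E[die] = (1+6)/2 = 7/2
E[X] = 4×7/2 - 1 = 13

E[X] = 13


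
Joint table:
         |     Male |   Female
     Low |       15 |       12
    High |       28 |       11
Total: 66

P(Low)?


P(Low) = (15+12)/66 = 27/66 = 9/22

P(Low) = 9/22 ≈ 40.91%


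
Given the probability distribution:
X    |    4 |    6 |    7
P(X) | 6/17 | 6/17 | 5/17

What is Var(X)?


E[X] = 95/17
E[X²] = 557/17
Var(X) = E[X²] - (E[X])² = 557/17 - 9025/289 = 444/289

Var(X) = 444/289 ≈ 1.5363


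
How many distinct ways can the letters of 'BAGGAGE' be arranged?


Letters: 7, freq: {'B': 1, 'A': 2, 'G': 3, 'E': 1}
7!/(1!×2!×3!×1!) = 5040/12 = 420

420


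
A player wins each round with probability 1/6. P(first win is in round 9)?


Geometric: P(X=9) = (1-p)^(k-1)×p = (5/6)^8×1/6 = 390625/10077696

P(X=9) = 390625/10077696 ≈ 3.88%


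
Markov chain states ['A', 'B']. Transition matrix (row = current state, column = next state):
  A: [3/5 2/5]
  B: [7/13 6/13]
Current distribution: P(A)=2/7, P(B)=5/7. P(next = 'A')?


P(next=A) = Σᵢ P(now=i)×P(i→A)
= 2/7×3/5 + 5/7×7/13
= 6/35 + 5/13 = 253/455

P = 253/455 ≈ 0.5560


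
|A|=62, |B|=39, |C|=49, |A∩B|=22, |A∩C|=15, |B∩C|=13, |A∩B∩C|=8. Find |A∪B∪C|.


|A∪B∪C| = 62+39+49-22-15-13+8 = 108

|A∪B∪C| = 108


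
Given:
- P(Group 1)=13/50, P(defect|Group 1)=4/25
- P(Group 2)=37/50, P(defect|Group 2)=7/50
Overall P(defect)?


P(B) = Σ P(B|Aᵢ)×P(Aᵢ)
  4/25×13/50 = 26/625
  7/50×37/50 = 259/2500
Sum = 363/2500

P(defect) = 363/2500 ≈ 14.52%


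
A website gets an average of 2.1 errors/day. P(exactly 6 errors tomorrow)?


Poisson(λ=2.1): P(X=6) = e^(-λ)×λ^k/k!
= e^(-2.1) × 2.1^6 / 6!
≈ 0.1224564283 × 85.766121 / 720 ≈ 0.014587

P(X=6) ≈ 0.014587 ≈ 1.46%


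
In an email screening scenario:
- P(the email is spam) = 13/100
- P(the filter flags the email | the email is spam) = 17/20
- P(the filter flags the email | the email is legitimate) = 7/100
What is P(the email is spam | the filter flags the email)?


Using Bayes' theorem:
P(A|B) = P(B|A)·P(A) / P(B)

P(the filter flags the email) = 17/20 × 13/100 + 7/100 × 87/100
= 221/2000 + 609/10000 = 857/5000

P(the email is spam|the filter flags the email) = (221/2000) / (857/5000) = 1105/1714

P(the email is spam|the filter flags the email) = 1105/1714 ≈ 64.47%


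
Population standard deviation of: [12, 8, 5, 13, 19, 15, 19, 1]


Mean = 92/8 = 23/2
  (12-23/2)²=1/4
  (8-23/2)²=49/4
  (5-23/2)²=169/4
  (13-23/2)²=9/4
  (19-23/2)²=225/4
  (15-23/2)²=49/4
  (19-23/2)²=225/4
  (1-23/2)²=441/4
Σ(x-μ)² = 292
σ² = 292/8 = 73/2

σ = √(73/2) ≈ 6.0415


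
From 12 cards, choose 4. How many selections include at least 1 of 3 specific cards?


Complement: C(12,4) - C(9,4) = 495 - 126 = 369

369


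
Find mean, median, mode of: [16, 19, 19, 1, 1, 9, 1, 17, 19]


Sorted: [1, 1, 1, 9, 16, 17, 19, 19, 19]
Mean = 102/9 = 34/3
Median = 16
Freq: {16: 1, 19: 3, 1: 3, 9: 1, 17: 1}
Mode: [1, 19]

Mean=34/3, Median=16, Mode=[1, 19]


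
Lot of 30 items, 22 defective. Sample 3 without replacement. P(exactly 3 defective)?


Hypergeometric: C(22,3)×C(8,0)/C(30,3)
= 1540×1/4060 = 11/29

P(X=3) = 11/29 ≈ 37.93%


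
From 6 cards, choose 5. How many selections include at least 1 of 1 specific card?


Complement: C(6,5) - C(5,5) = 6 - 1 = 5

5


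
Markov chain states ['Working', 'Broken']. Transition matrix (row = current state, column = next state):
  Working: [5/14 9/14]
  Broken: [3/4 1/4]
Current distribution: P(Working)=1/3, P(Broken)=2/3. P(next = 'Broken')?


P(next=Broken) = Σᵢ P(now=i)×P(i→Broken)
= 1/3×9/14 + 2/3×1/4
= 3/14 + 1/6 = 8/21

P = 8/21 ≈ 0.3810


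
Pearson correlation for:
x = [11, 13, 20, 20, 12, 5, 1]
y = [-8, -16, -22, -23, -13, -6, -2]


n=7, Σx=82, Σy=-90, Σxy=-1384, Σx²=1260, Σy²=1542
r = (7×(-1384) - 82×(-90))/√((7×1260 - 82²)(7×1542 - (-90)²))
= -2308/√(2096×2694) = -2308/√5646624 ≈ -2308/2376.2626 ≈ -0.9713

r ≈ -0.9713


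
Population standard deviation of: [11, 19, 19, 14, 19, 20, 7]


Mean = 109/7
  (11-109/7)²=1024/49
  (19-109/7)²=576/49
  (19-109/7)²=576/49
  (14-109/7)²=121/49
  (19-109/7)²=576/49
  (20-109/7)²=961/49
  (7-109/7)²=3600/49
Σ(x-μ)² = 1062/7
σ² = (1062/7)/7 = 1062/49

σ = √(1062/49) ≈ 4.6555


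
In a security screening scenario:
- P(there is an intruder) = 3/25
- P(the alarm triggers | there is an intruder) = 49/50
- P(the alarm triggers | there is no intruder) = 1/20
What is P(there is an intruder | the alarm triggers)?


Using Bayes' theorem:
P(A|B) = P(B|A)·P(A) / P(B)

P(the alarm triggers) = 49/50 × 3/25 + 1/20 × 22/25
= 147/1250 + 11/250 = 101/625

P(there is an intruder|the alarm triggers) = (147/1250) / (101/625) = 147/202

P(there is an intruder|the alarm triggers) = 147/202 ≈ 72.77%


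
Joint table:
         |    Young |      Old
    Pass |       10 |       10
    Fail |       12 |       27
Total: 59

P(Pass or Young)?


P(Pass∨Young) = P(Pass) + P(Young) - P(Pass∧Young)
= (20 + 22 - 10)/59 = 32/59

P = 32/59 ≈ 54.24%


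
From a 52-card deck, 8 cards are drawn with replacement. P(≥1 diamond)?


P(not a diamond) = 39/52 = 3/4
P(none in 8 draws) = (3/4)^8 = 6561/65536
P(≥1 diamond) = 1 - 6561/65536 = 58975/65536

P = 58975/65536 ≈ 89.99%


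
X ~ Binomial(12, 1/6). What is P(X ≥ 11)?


P(X ≥ 11) = Σ P(X=i) for i=11..12
P(X=11) = 5/181398528
P(X=12) = 1/2176782336
Sum = 61/2176782336

P(X ≥ 11) = 61/2176782336 ≈ 0.00%


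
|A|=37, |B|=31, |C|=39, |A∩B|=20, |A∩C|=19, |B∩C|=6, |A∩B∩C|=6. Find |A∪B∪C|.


|A∪B∪C| = 37+31+39-20-19-6+6 = 68

|A∪B∪C| = 68


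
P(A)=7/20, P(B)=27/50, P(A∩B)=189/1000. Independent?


P(A)×P(B) = 189/1000
P(A∩B) = 189/1000
Equal ✓ → Independent

Yes, independent


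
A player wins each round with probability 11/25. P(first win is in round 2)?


Geometric: P(X=2) = (1-p)^(k-1)×p = (14/25)^1×11/25 = 154/625

P(X=2) = 154/625 ≈ 24.64%


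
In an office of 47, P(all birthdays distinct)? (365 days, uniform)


P(all different) = Π(365-i)/365 for i=0..46
= (365/365)×(364/365)×...×(319/365)
= 0.045226

P ≈ 0.0452 ≈ 4.52%


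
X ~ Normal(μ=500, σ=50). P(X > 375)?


z = (375-500)/50 = -2.5
P(X > 375) = 1 - P(Z ≤ -2.5) = 1 - 0.0062 = 0.9938

P(X > 375) ≈ 0.9938


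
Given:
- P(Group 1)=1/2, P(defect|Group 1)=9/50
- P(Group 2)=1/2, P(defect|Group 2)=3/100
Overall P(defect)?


P(B) = Σ P(B|Aᵢ)×P(Aᵢ)
  9/50×1/2 = 9/100
  3/100×1/2 = 3/200
Sum = 21/200

P(defect) = 21/200 ≈ 10.50%


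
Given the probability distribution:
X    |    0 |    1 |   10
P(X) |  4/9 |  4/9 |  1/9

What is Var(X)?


E[X] = 14/9
E[X²] = 104/9
Var(X) = E[X²] - (E[X])² = 104/9 - 196/81 = 740/81

Var(X) = 740/81 ≈ 9.1358


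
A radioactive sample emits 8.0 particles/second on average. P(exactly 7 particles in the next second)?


Poisson(λ=8.0): P(X=7) = e^(-λ)×λ^k/k!
= e^(-8.0) × 8.0^7 / 7!
≈ 0.0003354626279 × 2097152 / 5040 ≈ 0.139587

P(X=7) ≈ 0.139587 ≈ 13.96%


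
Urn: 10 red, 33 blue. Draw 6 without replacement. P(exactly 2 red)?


Hypergeometric: C(10,2)×C(33,4)/C(43,6)
= 45×40920/6096454 = 920700/3048227

P(X=2) = 920700/3048227 ≈ 30.20%


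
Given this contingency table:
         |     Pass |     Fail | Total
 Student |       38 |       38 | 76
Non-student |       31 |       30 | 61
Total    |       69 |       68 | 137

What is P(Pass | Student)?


P(Pass | Student) = 38/(38+38) = 38/76 = 1/2

P(Pass|Student) = 1/2 ≈ 50.00%


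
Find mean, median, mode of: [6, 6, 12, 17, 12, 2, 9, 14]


Sorted: [2, 6, 6, 9, 12, 12, 14, 17]
Mean = 78/8 = 39/4
Median = 21/2
Freq: {6: 2, 12: 2, 17: 1, 2: 1, 9: 1, 14: 1}
Mode: [6, 12]

Mean=39/4, Median=21/2, Mode=[6, 12]


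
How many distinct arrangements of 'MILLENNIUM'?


Letters: 10, freq: {'M': 2, 'I': 2, 'L': 2, 'E': 1, 'N': 2, 'U': 1}
10!/(2!×2!×2!×1!×2!×1!) = 3628800/16 = 226800

226800


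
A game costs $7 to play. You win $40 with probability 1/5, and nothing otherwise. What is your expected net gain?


E[gain] = (40-7)×1/5 + (-7)×4/5
= 33/5 - 28/5 = 1

Expected net gain = $1 ≈ $1.00


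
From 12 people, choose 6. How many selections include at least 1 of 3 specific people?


Complement: C(12,6) - C(9,6) = 924 - 84 = 840

840


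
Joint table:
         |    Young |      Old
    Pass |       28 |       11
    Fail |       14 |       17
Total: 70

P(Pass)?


P(Pass) = (28+11)/70 = 39/70

P(Pass) = 39/70 ≈ 55.71%


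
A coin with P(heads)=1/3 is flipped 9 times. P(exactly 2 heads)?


Binomial: P(X=2) = C(9,2)×p^2×(1-p)^7
= 36 × 1/9 × 128/2187 = 512/2187

P(X=2) = 512/2187 ≈ 23.41%


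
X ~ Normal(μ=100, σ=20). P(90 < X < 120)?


z₁=(90-100)/20=-0.5, z₂=(120-100)/20=1.0
P = Φ(1.0) - Φ(-0.5) = 0.841345 - 0.308538 = 0.532807 ≈ 0.5328

P(90 < X < 120) ≈ 0.5328


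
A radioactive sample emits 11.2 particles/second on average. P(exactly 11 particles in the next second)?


Poisson(λ=11.2): P(X=11) = e^(-λ)×λ^k/k!
= e^(-11.2) × 11.2^11 / 11!
≈ 1.367419607e-05 × 347854999335 / 39916800 ≈ 0.119164

P(X=11) ≈ 0.119164 ≈ 11.92%


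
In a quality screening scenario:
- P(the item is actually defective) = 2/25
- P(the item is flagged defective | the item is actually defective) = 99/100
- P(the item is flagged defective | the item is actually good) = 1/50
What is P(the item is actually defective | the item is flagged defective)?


Using Bayes' theorem:
P(A|B) = P(B|A)·P(A) / P(B)

P(the item is flagged defective) = 99/100 × 2/25 + 1/50 × 23/25
= 99/1250 + 23/1250 = 61/625

P(the item is actually defective|the item is flagged defective) = (99/1250) / (61/625) = 99/122

P(the item is actually defective|the item is flagged defective) = 99/122 ≈ 81.15%


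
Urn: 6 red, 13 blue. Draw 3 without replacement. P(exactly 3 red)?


Hypergeometric: C(6,3)×C(13,0)/C(19,3)
= 20×1/969 = 20/969

P(X=3) = 20/969 ≈ 2.06%


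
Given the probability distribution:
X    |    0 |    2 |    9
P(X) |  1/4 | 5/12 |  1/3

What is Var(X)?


E[X] = 23/6
E[X²] = 86/3
Var(X) = E[X²] - (E[X])² = 86/3 - 529/36 = 503/36

Var(X) = 503/36 ≈ 13.9722


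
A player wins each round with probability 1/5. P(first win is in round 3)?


Geometric: P(X=3) = (1-p)^(k-1)×p = (4/5)^2×1/5 = 16/125

P(X=3) = 16/125 ≈ 12.80%


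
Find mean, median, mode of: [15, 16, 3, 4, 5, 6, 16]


Sorted: [3, 4, 5, 6, 15, 16, 16]
Mean = 65/7
Median = 6
Freq: {15: 1, 16: 2, 3: 1, 4: 1, 5: 1, 6: 1}
Mode: [16]

Mean=65/7, Median=6, Mode=16


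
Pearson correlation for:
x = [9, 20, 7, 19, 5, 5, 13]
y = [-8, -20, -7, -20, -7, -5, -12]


n=7, Σx=78, Σy=-79, Σxy=-1117, Σx²=1110, Σy²=1131
r = (7×(-1117) - 78×(-79))/√((7×1110 - 78²)(7×1131 - (-79)²))
= -1657/√(1686×1676) = -1657/√2825736 ≈ -1657/1680.9926 ≈ -0.9857

r ≈ -0.9857


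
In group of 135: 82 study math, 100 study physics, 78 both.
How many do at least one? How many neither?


|A∪B| = 82+100-78 = 104
Neither = 135-104 = 31

At least one: 104; Neither: 31


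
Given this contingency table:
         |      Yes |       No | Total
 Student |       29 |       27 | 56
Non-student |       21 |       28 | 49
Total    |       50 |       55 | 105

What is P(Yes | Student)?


P(Yes | Student) = 29/(29+27) = 29/56

P(Yes|Student) = 29/56 ≈ 51.79%


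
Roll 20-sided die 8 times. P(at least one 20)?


P(no 20)^8 = (19/20)^8 = 16983563041/25600000000
P(≥1) = 1 - 16983563041/25600000000 = 8616436959/25600000000

P = 8616436959/25600000000 ≈ 33.66%


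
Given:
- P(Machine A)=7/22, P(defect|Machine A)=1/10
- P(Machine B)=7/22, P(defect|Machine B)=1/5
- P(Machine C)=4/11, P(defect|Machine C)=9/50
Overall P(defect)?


P(B) = Σ P(B|Aᵢ)×P(Aᵢ)
  1/10×7/22 = 7/220
  1/5×7/22 = 7/110
  9/50×4/11 = 18/275
Sum = 177/1100

P(defect) = 177/1100 ≈ 16.09%


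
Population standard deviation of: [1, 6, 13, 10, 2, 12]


Mean = 44/6 = 22/3
  (1-22/3)²=361/9
  (6-22/3)²=16/9
  (13-22/3)²=289/9
  (10-22/3)²=64/9
  (2-22/3)²=256/9
  (12-22/3)²=196/9
Σ(x-μ)² = 394/3
σ² = (394/3)/6 = 197/9

σ = √(197/9) ≈ 4.6786


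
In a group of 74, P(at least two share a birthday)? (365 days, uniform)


P(all different) = Π(365-i)/365 for i=0..73
= 0.000351
P(match) = 1 - 0.000351 = 0.999649

P ≈ 0.9996 ≈ 99.96%


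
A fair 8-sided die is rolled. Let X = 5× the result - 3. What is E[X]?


E[die] = (1+8)/2 = 9/2
E[X] = 5×9/2 - 3 = 39/2

E[X] = 39/2


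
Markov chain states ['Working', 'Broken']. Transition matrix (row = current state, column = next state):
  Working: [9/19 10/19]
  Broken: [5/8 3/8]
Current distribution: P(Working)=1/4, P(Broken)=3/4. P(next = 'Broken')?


P(next=Broken) = Σᵢ P(now=i)×P(i→Broken)
= 1/4×10/19 + 3/4×3/8
= 5/38 + 9/32 = 251/608

P = 251/608 ≈ 0.4128


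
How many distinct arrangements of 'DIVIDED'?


Letters: 7, freq: {'D': 3, 'I': 2, 'V': 1, 'E': 1}
7!/(3!×2!×1!×1!) = 5040/12 = 420

420


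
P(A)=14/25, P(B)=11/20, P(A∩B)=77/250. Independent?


P(A)×P(B) = 77/250
P(A∩B) = 77/250
Equal ✓ → Independent

Yes, independent


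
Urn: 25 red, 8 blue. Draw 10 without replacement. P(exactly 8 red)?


Hypergeometric: C(25,8)×C(8,2)/C(33,10)
= 1081575×28/92561040 = 15295/46748

P(X=8) = 15295/46748 ≈ 32.72%


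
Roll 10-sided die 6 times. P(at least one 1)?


P(no 1)^6 = (9/10)^6 = 531441/1000000
P(≥1) = 1 - 531441/1000000 = 468559/1000000

P = 468559/1000000 ≈ 46.86%


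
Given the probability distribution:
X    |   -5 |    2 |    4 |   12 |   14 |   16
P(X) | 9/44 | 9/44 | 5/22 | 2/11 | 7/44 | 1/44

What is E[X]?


E[X] = Σ x·P(X=x)
= (-5)×(9/44) + (2)×(9/44) + (4)×(5/22) + (12)×(2/11) + (14)×(7/44) + (16)×(1/44)
= 223/44

E[X] = 223/44


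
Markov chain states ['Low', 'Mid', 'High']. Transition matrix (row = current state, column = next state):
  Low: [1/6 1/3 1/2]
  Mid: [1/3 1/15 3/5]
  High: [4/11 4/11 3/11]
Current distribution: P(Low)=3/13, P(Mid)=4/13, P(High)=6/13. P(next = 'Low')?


P(next=Low) = Σᵢ P(now=i)×P(i→Low)
= 3/13×1/6 + 4/13×1/3 + 6/13×4/11
= 1/26 + 4/39 + 24/143 = 265/858

P = 265/858 ≈ 0.3089


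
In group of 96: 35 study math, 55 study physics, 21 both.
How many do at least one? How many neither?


|A∪B| = 35+55-21 = 69
Neither = 96-69 = 27

At least one: 69; Neither: 27


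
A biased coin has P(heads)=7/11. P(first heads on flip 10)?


Geometric: P(X=10) = (1-p)^(k-1)×p = (4/11)^9×7/11 = 1835008/25937424601

P(X=10) = 1835008/25937424601 ≈ 0.01%


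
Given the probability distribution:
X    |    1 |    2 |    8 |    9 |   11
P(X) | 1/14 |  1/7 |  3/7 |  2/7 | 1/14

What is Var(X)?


E[X] = 50/7
E[X²] = 419/7
Var(X) = E[X²] - (E[X])² = 419/7 - 2500/49 = 433/49

Var(X) = 433/49 ≈ 8.8367


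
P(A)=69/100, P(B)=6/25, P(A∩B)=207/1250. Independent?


P(A)×P(B) = 207/1250
P(A∩B) = 207/1250
Equal ✓ → Independent

Yes, independent


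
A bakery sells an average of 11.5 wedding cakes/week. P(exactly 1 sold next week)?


Poisson(λ=11.5): P(X=1) = e^(-λ)×λ^k/k!
= e^(-11.5) × 11.5^1 / 1!
≈ 1.01300936e-05 × 11.5 / 1 ≈ 0.000116

P(X=1) ≈ 0.000116 ≈ 0.01%


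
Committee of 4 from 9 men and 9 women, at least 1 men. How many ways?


Count by #men:
  1M,3W: C(9,1)×C(9,3)=756
  2M,2W: C(9,2)×C(9,2)=1296
  3M,1W: C(9,3)×C(9,1)=756
  4M,0W: C(9,4)×C(9,0)=126
Total = 2934

2934


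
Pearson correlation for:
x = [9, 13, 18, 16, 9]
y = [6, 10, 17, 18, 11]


n=5, Σx=65, Σy=62, Σxy=877, Σx²=911, Σy²=870
r = (5×877 - 65×62)/√((5×911 - 65²)(5×870 - 62²))
= 355/√(330×506) = 355/√166980 ≈ 355/408.6319 ≈ 0.8688

r ≈ 0.8688


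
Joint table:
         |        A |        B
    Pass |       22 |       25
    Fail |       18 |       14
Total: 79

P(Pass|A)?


P(Pass|A) = 22/(22+18) = 22/40 = 11/20

P = 11/20 ≈ 55.00%


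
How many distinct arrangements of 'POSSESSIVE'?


Letters: 10, freq: {'P': 1, 'O': 1, 'S': 4, 'E': 2, 'I': 1, 'V': 1}
10!/(1!×1!×4!×2!×1!×1!) = 3628800/48 = 75600

75600


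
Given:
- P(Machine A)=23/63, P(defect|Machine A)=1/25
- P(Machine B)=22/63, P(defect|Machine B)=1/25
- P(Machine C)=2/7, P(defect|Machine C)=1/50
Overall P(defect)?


P(B) = Σ P(B|Aᵢ)×P(Aᵢ)
  1/25×23/63 = 23/1575
  1/25×22/63 = 22/1575
  1/50×2/7 = 1/175
Sum = 6/175

P(defect) = 6/175 ≈ 3.43%


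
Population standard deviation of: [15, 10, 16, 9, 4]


Mean = 54/5
  (15-54/5)²=441/25
  (10-54/5)²=16/25
  (16-54/5)²=676/25
  (9-54/5)²=81/25
  (4-54/5)²=1156/25
Σ(x-μ)² = 474/5
σ² = (474/5)/5 = 474/25

σ = √(474/25) ≈ 4.3543


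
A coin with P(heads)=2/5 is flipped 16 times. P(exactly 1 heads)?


Binomial: P(X=1) = C(16,1)×p^1×(1-p)^15
= 16 × 2/5 × 14348907/30517578125 = 459165024/152587890625

P(X=1) = 459165024/152587890625 ≈ 0.30%


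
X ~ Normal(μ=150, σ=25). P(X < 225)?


z = (225-150)/25 = 3.0
P(Z < 3.0) = 0.9987

P(X < 225) ≈ 0.9987


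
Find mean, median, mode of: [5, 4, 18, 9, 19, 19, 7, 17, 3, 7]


Sorted: [3, 4, 5, 7, 7, 9, 17, 18, 19, 19]
Mean = 108/10 = 54/5
Median = 8
Freq: {5: 1, 4: 1, 18: 1, 9: 1, 19: 2, 7: 2, 17: 1, 3: 1}
Mode: [7, 19]

Mean=54/5, Median=8, Mode=[7, 19]


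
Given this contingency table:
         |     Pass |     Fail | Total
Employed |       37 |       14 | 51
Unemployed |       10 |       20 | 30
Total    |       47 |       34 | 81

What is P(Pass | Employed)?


P(Pass | Employed) = 37/(37+14) = 37/51

P(Pass|Employed) = 37/51 ≈ 72.55%


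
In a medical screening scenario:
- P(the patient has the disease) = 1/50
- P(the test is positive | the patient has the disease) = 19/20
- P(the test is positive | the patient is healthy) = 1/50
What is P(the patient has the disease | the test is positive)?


Using Bayes' theorem:
P(A|B) = P(B|A)·P(A) / P(B)

P(the test is positive) = 19/20 × 1/50 + 1/50 × 49/50
= 19/1000 + 49/2500 = 193/5000

P(the patient has the disease|the test is positive) = (19/1000) / (193/5000) = 95/193

P(the patient has the disease|the test is positive) = 95/193 ≈ 49.22%


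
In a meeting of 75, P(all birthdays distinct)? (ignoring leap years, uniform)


P(all different) = Π(365-i)/365 for i=0..74
= (365/365)×(364/365)×...×(291/365)
= 0.000280

P ≈ 0.0003 ≈ 0.03%


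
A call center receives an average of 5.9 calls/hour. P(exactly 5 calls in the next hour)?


Poisson(λ=5.9): P(X=5) = e^(-λ)×λ^k/k!
= e^(-5.9) × 5.9^5 / 5!
≈ 0.002739444819 × 7149.24299 / 120 ≈ 0.163208

P(X=5) ≈ 0.163208 ≈ 16.32%


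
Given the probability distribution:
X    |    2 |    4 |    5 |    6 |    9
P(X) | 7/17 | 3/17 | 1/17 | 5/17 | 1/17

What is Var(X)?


E[X] = 70/17
E[X²] = 362/17
Var(X) = E[X²] - (E[X])² = 362/17 - 4900/289 = 1254/289

Var(X) = 1254/289 ≈ 4.3391


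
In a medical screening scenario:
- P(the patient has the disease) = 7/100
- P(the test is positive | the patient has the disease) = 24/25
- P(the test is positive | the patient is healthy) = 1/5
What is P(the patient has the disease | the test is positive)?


Using Bayes' theorem:
P(A|B) = P(B|A)·P(A) / P(B)

P(the test is positive) = 24/25 × 7/100 + 1/5 × 93/100
= 42/625 + 93/500 = 633/2500

P(the patient has the disease|the test is positive) = (42/625) / (633/2500) = 56/211

P(the patient has the disease|the test is positive) = 56/211 ≈ 26.54%


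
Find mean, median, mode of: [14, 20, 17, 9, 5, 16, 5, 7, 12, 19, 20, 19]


Sorted: [5, 5, 7, 9, 12, 14, 16, 17, 19, 19, 20, 20]
Mean = 163/12
Median = 15
Freq: {14: 1, 20: 2, 17: 1, 9: 1, 5: 2, 16: 1, 7: 1, 12: 1, 19: 2}
Mode: [5, 19, 20]

Mean=163/12, Median=15, Mode=[5, 19, 20]


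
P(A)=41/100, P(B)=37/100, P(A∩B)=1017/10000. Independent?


P(A)×P(B) = 1517/10000
P(A∩B) = 1017/10000
Not equal → NOT independent

No, not independent


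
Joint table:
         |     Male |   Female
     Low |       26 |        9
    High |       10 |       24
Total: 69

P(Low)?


P(Low) = (26+9)/69 = 35/69

P(Low) = 35/69 ≈ 50.72%


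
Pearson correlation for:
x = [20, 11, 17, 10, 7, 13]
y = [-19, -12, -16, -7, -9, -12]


n=6, Σx=78, Σy=-75, Σxy=-1073, Σx²=1128, Σy²=1035
r = (6×(-1073) - 78×(-75))/√((6×1128 - 78²)(6×1035 - (-75)²))
= -588/√(684×585) = -588/√400140 ≈ -588/632.5662 ≈ -0.9295

r ≈ -0.9295


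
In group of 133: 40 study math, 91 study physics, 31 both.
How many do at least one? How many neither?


|A∪B| = 40+91-31 = 100
Neither = 133-100 = 33

At least one: 100; Neither: 33


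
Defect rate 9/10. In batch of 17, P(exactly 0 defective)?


Binomial: P(X=0) = C(17,0)×p^0×(1-p)^17
= 1 × 1 × 1/100000000000000000 = 1/100000000000000000

P(X=0) = 1/100000000000000000 ≈ 0.00%


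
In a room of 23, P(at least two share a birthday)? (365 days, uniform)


P(all different) = Π(365-i)/365 for i=0..22
= 0.492703
P(match) = 1 - 0.492703 = 0.507297

P ≈ 0.5073 ≈ 50.73%


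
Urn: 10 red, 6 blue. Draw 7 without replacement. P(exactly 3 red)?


Hypergeometric: C(10,3)×C(6,4)/C(16,7)
= 120×15/11440 = 45/286

P(X=3) = 45/286 ≈ 15.73%


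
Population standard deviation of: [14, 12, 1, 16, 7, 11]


Mean = 61/6
  (14-61/6)²=529/36
  (12-61/6)²=121/36
  (1-61/6)²=3025/36
  (16-61/6)²=1225/36
  (7-61/6)²=361/36
  (11-61/6)²=25/36
Σ(x-μ)² = 881/6
σ² = (881/6)/6 = 881/36

σ = √(881/36) ≈ 4.9469


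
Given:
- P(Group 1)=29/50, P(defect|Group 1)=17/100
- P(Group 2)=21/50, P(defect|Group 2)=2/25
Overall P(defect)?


P(B) = Σ P(B|Aᵢ)×P(Aᵢ)
  17/100×29/50 = 493/5000
  2/25×21/50 = 21/625
Sum = 661/5000

P(defect) = 661/5000 ≈ 13.22%


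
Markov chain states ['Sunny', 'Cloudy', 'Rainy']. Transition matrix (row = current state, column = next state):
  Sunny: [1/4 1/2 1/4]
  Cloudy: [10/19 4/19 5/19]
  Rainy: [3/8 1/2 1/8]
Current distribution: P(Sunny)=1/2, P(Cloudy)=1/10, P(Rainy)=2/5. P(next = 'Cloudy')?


P(next=Cloudy) = Σᵢ P(now=i)×P(i→Cloudy)
= 1/2×1/2 + 1/10×4/19 + 2/5×1/2
= 1/4 + 2/95 + 1/5 = 179/380

P = 179/380 ≈ 0.4711


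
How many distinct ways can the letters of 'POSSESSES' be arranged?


Letters: 9, freq: {'P': 1, 'O': 1, 'S': 5, 'E': 2}
9!/(1!×1!×5!×2!) = 362880/240 = 1512

1512


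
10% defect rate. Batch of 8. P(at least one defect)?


P(all good) = (9/10)^8 = 43046721/100000000
P(≥1 defect) = 56953279/100000000

P = 56953279/100000000 ≈ 56.95%


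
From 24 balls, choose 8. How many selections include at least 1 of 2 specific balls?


Complement: C(24,8) - C(22,8) = 735471 - 319770 = 415701

415701


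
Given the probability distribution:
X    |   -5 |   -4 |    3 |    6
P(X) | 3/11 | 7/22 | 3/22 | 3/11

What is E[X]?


E[X] = Σ x·P(X=x)
= (-5)×(3/11) + (-4)×(7/22) + (3)×(3/22) + (6)×(3/11)
= -13/22

E[X] = -13/22


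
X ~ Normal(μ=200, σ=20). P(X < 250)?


z = (250-200)/20 = 2.5
P(Z < 2.5) = 0.9938

P(X < 250) ≈ 0.9938


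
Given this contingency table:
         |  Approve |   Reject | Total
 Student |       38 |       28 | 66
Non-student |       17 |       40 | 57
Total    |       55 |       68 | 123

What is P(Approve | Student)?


P(Approve | Student) = 38/(38+28) = 38/66 = 19/33

P(Approve|Student) = 19/33 ≈ 57.58%


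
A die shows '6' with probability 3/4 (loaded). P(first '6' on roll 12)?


Geometric: P(X=12) = (1-p)^(k-1)×p = (1/4)^11×3/4 = 3/16777216

P(X=12) = 3/16777216 ≈ 0.00%


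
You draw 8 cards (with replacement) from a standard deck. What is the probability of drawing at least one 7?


P(not a 7) = 48/52 = 12/13
P(none in 8 draws) = (12/13)^8 = 429981696/815730721
P(≥1 7) = 1 - 429981696/815730721 = 385749025/815730721

P = 385749025/815730721 ≈ 47.29%


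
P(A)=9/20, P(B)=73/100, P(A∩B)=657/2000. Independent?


P(A)×P(B) = 657/2000
P(A∩B) = 657/2000
Equal ✓ → Independent

Yes, independent


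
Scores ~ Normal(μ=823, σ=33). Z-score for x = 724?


z = (x - μ)/σ = (724 - 823)/33 = -3.0

z = -3.0


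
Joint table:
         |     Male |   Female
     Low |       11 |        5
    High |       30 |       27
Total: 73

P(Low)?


P(Low) = (11+5)/73 = 16/73

P(Low) = 16/73 ≈ 21.92%


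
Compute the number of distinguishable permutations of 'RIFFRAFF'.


Letters: 8, freq: {'R': 2, 'I': 1, 'F': 4, 'A': 1}
8!/(2!×1!×4!×1!) = 40320/48 = 840

840


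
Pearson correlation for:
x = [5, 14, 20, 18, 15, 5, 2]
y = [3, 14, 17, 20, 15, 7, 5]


n=7, Σx=79, Σy=81, Σxy=1181, Σx²=1199, Σy²=1193
r = (7×1181 - 79×81)/√((7×1199 - 79²)(7×1193 - 81²))
= 1868/√(2152×1790) = 1868/√3852080 ≈ 1868/1962.6716 ≈ 0.9518

r ≈ 0.9518


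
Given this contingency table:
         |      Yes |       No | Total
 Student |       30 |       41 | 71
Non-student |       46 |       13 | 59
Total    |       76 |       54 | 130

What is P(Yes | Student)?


P(Yes | Student) = 30/(30+41) = 30/71

P(Yes|Student) = 30/71 ≈ 42.25%


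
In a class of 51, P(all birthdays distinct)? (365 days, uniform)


P(all different) = Π(365-i)/365 for i=0..50
= (365/365)×(364/365)×...×(315/365)
= 0.025568

P ≈ 0.0256 ≈ 2.56%


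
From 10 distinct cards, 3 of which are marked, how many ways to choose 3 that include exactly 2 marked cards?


Choose 2 of the 3 marked cards and 1 of the other 7 cards:
C(3,2)×C(7,1) = 3×7 = 21

21


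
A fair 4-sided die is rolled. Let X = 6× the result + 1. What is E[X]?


E[die] = (1+4)/2 = 5/2
E[X] = 6×5/2 + 1 = 16

E[X] = 16


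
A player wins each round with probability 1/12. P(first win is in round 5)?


Geometric: P(X=5) = (1-p)^(k-1)×p = (11/12)^4×1/12 = 14641/248832

P(X=5) = 14641/248832 ≈ 5.88%


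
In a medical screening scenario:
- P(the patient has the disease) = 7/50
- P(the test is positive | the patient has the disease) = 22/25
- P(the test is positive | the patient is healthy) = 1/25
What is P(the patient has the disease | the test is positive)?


Using Bayes' theorem:
P(A|B) = P(B|A)·P(A) / P(B)

P(the test is positive) = 22/25 × 7/50 + 1/25 × 43/50
= 77/625 + 43/1250 = 197/1250

P(the patient has the disease|the test is positive) = (77/625) / (197/1250) = 154/197

P(the patient has the disease|the test is positive) = 154/197 ≈ 78.17%


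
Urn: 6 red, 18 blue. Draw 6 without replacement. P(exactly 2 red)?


Hypergeometric: C(6,2)×C(18,4)/C(24,6)
= 15×3060/134596 = 11475/33649

P(X=2) = 11475/33649 ≈ 34.10%


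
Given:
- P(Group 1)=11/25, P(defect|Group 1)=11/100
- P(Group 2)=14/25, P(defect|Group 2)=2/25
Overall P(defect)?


P(B) = Σ P(B|Aᵢ)×P(Aᵢ)
  11/100×11/25 = 121/2500
  2/25×14/25 = 28/625
Sum = 233/2500

P(defect) = 233/2500 ≈ 9.32%


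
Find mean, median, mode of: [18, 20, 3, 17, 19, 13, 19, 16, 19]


Sorted: [3, 13, 16, 17, 18, 19, 19, 19, 20]
Mean = 144/9 = 16
Median = 18
Freq: {18: 1, 20: 1, 3: 1, 17: 1, 19: 3, 13: 1, 16: 1}
Mode: [19]

Mean=16, Median=18, Mode=19


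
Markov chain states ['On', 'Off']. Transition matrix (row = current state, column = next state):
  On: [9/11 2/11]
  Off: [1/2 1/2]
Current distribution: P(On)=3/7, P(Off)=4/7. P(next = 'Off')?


P(next=Off) = Σᵢ P(now=i)×P(i→Off)
= 3/7×2/11 + 4/7×1/2
= 6/77 + 2/7 = 4/11

P = 4/11 ≈ 0.3636


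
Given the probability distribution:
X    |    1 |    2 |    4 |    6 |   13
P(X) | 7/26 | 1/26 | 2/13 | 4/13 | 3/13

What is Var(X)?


E[X] = 151/26
E[X²] = 1377/26
Var(X) = E[X²] - (E[X])² = 1377/26 - 22801/676 = 13001/676

Var(X) = 13001/676 ≈ 19.2322


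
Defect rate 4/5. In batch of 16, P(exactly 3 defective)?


Binomial: P(X=3) = C(16,3)×p^3×(1-p)^13
= 560 × 64/125 × 1/1220703125 = 7168/30517578125

P(X=3) = 7168/30517578125 ≈ 0.00%


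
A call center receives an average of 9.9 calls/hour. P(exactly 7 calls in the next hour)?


Poisson(λ=9.9): P(X=7) = e^(-λ)×λ^k/k!
= e^(-9.9) × 9.9^7 / 7!
≈ 5.017468206e-05 × 9320653.47907 / 5040 ≈ 0.092790

P(X=7) ≈ 0.092790 ≈ 9.28%


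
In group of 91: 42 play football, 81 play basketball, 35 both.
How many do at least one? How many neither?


|A∪B| = 42+81-35 = 88
Neither = 91-88 = 3

At least one: 88; Neither: 3


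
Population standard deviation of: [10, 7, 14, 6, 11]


Mean = 48/5
  (10-48/5)²=4/25
  (7-48/5)²=169/25
  (14-48/5)²=484/25
  (6-48/5)²=324/25
  (11-48/5)²=49/25
Σ(x-μ)² = 206/5
σ² = (206/5)/5 = 206/25

σ = √(206/25) ≈ 2.8705


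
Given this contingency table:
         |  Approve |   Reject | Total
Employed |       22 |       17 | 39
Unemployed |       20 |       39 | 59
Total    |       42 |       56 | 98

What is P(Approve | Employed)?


P(Approve | Employed) = 22/(22+17) = 22/39

P(Approve|Employed) = 22/39 ≈ 56.41%


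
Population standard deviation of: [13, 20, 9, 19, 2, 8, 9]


Mean = 80/7
  (13-80/7)²=121/49
  (20-80/7)²=3600/49
  (9-80/7)²=289/49
  (19-80/7)²=2809/49
  (2-80/7)²=4356/49
  (8-80/7)²=576/49
  (9-80/7)²=289/49
Σ(x-μ)² = 1720/7
σ² = (1720/7)/7 = 1720/49

σ = √(1720/49) ≈ 5.9247


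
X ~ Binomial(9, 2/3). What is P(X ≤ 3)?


P(X ≤ 3) = Σ P(X=i) for i=0..3
P(X=0) = 1/19683
P(X=1) = 2/2187
P(X=2) = 16/2187
P(X=3) = 224/6561
Sum = 835/19683

P(X ≤ 3) = 835/19683 ≈ 4.24%


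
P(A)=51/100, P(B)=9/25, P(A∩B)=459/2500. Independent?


P(A)×P(B) = 459/2500
P(A∩B) = 459/2500
Equal ✓ → Independent

Yes, independent


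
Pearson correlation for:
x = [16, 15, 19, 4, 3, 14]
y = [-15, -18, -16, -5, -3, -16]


n=6, Σx=71, Σy=-73, Σxy=-1067, Σx²=1063, Σy²=1095
r = (6×(-1067) - 71×(-73))/√((6×1063 - 71²)(6×1095 - (-73)²))
= -1219/√(1337×1241) = -1219/√1659217 ≈ -1219/1288.1060 ≈ -0.9464

r ≈ -0.9464


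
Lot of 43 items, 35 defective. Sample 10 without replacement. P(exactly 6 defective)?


Hypergeometric: C(35,6)×C(8,4)/C(43,10)
= 1623160×70/1917334783 = 954800/16112057

P(X=6) = 954800/16112057 ≈ 5.93%
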